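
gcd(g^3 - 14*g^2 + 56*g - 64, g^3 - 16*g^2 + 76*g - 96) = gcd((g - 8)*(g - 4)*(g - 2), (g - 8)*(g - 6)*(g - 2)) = g^2 - 10*g + 16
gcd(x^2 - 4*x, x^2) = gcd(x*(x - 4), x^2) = x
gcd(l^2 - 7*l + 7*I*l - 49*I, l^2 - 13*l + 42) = l - 7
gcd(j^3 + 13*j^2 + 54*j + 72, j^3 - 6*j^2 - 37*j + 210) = j + 6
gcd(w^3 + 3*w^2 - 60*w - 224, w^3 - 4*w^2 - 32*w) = w^2 - 4*w - 32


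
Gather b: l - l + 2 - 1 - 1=0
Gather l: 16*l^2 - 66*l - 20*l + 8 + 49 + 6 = 16*l^2 - 86*l + 63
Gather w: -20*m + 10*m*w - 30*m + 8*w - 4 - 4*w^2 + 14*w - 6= -50*m - 4*w^2 + w*(10*m + 22) - 10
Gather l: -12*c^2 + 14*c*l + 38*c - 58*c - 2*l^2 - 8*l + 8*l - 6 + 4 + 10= -12*c^2 + 14*c*l - 20*c - 2*l^2 + 8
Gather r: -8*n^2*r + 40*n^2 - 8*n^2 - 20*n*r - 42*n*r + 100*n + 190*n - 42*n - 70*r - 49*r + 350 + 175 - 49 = 32*n^2 + 248*n + r*(-8*n^2 - 62*n - 119) + 476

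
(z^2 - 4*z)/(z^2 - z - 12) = z/(z + 3)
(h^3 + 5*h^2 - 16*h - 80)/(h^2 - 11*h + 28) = (h^2 + 9*h + 20)/(h - 7)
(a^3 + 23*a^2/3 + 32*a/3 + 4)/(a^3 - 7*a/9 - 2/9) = 3*(a^2 + 7*a + 6)/(3*a^2 - 2*a - 1)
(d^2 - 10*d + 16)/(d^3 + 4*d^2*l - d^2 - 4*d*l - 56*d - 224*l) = (d - 2)/(d^2 + 4*d*l + 7*d + 28*l)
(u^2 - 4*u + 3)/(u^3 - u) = (u - 3)/(u*(u + 1))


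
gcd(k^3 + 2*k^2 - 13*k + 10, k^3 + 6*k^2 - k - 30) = k^2 + 3*k - 10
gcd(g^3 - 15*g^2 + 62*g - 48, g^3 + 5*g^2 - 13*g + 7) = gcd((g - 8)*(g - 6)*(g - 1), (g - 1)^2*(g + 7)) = g - 1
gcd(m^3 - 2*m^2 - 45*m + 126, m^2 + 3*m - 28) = m + 7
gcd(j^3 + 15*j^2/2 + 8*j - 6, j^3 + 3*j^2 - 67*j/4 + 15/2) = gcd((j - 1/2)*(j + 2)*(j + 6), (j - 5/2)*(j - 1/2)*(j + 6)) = j^2 + 11*j/2 - 3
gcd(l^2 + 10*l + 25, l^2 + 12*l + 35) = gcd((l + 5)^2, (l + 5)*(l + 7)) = l + 5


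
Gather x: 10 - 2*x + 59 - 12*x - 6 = 63 - 14*x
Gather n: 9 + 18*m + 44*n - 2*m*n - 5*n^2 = 18*m - 5*n^2 + n*(44 - 2*m) + 9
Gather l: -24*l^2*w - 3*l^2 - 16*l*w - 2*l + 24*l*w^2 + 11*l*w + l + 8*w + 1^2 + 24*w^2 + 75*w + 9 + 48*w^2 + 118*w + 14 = l^2*(-24*w - 3) + l*(24*w^2 - 5*w - 1) + 72*w^2 + 201*w + 24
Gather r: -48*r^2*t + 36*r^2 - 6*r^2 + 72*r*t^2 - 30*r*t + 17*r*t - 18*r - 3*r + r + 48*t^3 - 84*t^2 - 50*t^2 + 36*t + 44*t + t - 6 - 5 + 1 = r^2*(30 - 48*t) + r*(72*t^2 - 13*t - 20) + 48*t^3 - 134*t^2 + 81*t - 10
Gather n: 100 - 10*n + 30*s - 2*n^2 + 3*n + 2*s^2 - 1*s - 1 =-2*n^2 - 7*n + 2*s^2 + 29*s + 99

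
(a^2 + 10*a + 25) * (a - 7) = a^3 + 3*a^2 - 45*a - 175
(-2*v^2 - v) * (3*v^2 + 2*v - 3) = -6*v^4 - 7*v^3 + 4*v^2 + 3*v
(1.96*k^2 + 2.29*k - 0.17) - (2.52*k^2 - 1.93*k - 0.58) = -0.56*k^2 + 4.22*k + 0.41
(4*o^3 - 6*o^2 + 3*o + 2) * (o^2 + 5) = 4*o^5 - 6*o^4 + 23*o^3 - 28*o^2 + 15*o + 10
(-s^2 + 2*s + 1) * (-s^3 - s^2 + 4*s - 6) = s^5 - s^4 - 7*s^3 + 13*s^2 - 8*s - 6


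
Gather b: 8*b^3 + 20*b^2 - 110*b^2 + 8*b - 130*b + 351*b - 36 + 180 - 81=8*b^3 - 90*b^2 + 229*b + 63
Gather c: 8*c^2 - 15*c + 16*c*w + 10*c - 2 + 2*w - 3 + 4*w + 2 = 8*c^2 + c*(16*w - 5) + 6*w - 3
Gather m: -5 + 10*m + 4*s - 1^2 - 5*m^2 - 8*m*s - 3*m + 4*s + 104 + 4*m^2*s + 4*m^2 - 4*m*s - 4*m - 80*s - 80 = m^2*(4*s - 1) + m*(3 - 12*s) - 72*s + 18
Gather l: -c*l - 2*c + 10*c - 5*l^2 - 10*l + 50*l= 8*c - 5*l^2 + l*(40 - c)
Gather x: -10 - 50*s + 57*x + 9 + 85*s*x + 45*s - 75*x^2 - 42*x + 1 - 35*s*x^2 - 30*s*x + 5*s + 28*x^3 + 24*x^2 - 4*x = 28*x^3 + x^2*(-35*s - 51) + x*(55*s + 11)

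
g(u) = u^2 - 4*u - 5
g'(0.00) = -4.00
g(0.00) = -5.00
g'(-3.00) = -10.00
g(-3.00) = 16.00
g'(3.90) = 3.80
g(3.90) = -5.39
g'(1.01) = -1.98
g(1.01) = -8.02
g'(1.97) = -0.06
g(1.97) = -9.00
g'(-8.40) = -20.80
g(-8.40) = 99.16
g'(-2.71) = -9.42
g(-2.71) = 13.18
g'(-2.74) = -9.48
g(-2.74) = 13.47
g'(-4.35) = -12.70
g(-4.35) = 31.32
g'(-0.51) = -5.02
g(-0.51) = -2.70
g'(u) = 2*u - 4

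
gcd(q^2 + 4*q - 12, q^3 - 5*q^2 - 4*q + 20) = q - 2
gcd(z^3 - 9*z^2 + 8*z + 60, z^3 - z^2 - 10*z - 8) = z + 2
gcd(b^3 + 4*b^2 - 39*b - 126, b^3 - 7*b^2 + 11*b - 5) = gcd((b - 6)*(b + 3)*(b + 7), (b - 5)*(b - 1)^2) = 1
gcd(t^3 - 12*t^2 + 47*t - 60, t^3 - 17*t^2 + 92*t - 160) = t^2 - 9*t + 20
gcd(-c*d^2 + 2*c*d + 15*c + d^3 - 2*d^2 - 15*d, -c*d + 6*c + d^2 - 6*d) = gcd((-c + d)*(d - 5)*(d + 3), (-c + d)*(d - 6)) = c - d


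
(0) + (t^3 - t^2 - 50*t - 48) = t^3 - t^2 - 50*t - 48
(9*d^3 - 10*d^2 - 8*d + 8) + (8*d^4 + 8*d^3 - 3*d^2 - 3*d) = 8*d^4 + 17*d^3 - 13*d^2 - 11*d + 8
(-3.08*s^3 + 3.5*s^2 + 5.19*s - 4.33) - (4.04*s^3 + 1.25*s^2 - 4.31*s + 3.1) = -7.12*s^3 + 2.25*s^2 + 9.5*s - 7.43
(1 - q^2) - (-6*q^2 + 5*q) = 5*q^2 - 5*q + 1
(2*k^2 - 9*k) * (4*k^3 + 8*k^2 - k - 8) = 8*k^5 - 20*k^4 - 74*k^3 - 7*k^2 + 72*k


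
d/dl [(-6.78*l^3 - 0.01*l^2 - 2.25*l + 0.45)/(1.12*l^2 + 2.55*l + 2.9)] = (-7.5936*l^4 - 34.578*l^3 - 56.4915*l^2 - 1.066*l - 7.6725)/(1.2544*l^4 + 5.712*l^3 + 12.9985*l^2 + 14.79*l + 8.41)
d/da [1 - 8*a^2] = -16*a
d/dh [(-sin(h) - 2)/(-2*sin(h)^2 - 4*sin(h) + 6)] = (-4*sin(h) + cos(h)^2 - 8)*cos(h)/(2*(sin(h)^2 + 2*sin(h) - 3)^2)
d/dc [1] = 0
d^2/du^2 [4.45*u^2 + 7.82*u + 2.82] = 8.90000000000000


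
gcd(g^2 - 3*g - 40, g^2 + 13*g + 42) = 1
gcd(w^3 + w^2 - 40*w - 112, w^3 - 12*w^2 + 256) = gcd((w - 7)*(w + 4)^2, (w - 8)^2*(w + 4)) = w + 4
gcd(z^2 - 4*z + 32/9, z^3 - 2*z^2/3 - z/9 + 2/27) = 1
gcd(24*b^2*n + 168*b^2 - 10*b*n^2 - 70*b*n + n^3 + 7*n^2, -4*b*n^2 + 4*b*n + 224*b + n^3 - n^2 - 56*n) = 4*b*n + 28*b - n^2 - 7*n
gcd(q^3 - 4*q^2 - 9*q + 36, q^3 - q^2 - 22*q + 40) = q - 4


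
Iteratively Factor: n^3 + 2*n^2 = (n)*(n^2 + 2*n) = n*(n + 2)*(n)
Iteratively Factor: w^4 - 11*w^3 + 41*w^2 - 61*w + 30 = (w - 2)*(w^3 - 9*w^2 + 23*w - 15) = (w - 2)*(w - 1)*(w^2 - 8*w + 15) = (w - 3)*(w - 2)*(w - 1)*(w - 5)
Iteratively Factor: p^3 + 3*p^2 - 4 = (p - 1)*(p^2 + 4*p + 4) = (p - 1)*(p + 2)*(p + 2)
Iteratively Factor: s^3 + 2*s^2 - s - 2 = (s + 1)*(s^2 + s - 2) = (s + 1)*(s + 2)*(s - 1)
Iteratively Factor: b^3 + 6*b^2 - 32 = (b + 4)*(b^2 + 2*b - 8) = (b - 2)*(b + 4)*(b + 4)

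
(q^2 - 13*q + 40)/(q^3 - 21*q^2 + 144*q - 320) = 1/(q - 8)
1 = 1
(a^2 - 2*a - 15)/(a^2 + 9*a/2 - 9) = 2*(a^2 - 2*a - 15)/(2*a^2 + 9*a - 18)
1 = 1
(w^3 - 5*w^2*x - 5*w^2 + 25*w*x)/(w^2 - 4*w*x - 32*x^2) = w*(-w^2 + 5*w*x + 5*w - 25*x)/(-w^2 + 4*w*x + 32*x^2)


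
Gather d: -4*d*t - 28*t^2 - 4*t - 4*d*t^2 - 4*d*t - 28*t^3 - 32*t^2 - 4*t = d*(-4*t^2 - 8*t) - 28*t^3 - 60*t^2 - 8*t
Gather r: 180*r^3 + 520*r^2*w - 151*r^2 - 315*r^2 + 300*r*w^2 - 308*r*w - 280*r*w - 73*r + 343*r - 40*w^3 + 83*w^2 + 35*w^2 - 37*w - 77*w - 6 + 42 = 180*r^3 + r^2*(520*w - 466) + r*(300*w^2 - 588*w + 270) - 40*w^3 + 118*w^2 - 114*w + 36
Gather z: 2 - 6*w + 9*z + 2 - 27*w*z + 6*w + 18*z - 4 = z*(27 - 27*w)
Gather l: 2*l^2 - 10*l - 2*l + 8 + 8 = 2*l^2 - 12*l + 16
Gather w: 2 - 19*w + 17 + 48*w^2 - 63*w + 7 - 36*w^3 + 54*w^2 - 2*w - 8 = -36*w^3 + 102*w^2 - 84*w + 18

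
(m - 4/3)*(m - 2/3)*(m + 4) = m^3 + 2*m^2 - 64*m/9 + 32/9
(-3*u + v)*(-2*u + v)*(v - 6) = 6*u^2*v - 36*u^2 - 5*u*v^2 + 30*u*v + v^3 - 6*v^2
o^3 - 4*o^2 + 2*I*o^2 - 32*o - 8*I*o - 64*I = (o - 8)*(o + 4)*(o + 2*I)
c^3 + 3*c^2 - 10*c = c*(c - 2)*(c + 5)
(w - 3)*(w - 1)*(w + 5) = w^3 + w^2 - 17*w + 15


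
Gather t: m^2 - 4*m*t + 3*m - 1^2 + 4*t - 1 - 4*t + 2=m^2 - 4*m*t + 3*m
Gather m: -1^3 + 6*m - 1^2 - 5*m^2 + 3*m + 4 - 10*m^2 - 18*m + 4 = -15*m^2 - 9*m + 6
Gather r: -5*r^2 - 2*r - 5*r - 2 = -5*r^2 - 7*r - 2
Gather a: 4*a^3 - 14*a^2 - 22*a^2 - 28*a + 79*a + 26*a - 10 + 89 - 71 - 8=4*a^3 - 36*a^2 + 77*a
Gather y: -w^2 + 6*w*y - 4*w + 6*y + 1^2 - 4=-w^2 - 4*w + y*(6*w + 6) - 3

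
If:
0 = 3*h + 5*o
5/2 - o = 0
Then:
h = -25/6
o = 5/2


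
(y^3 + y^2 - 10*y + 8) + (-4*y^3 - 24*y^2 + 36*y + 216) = -3*y^3 - 23*y^2 + 26*y + 224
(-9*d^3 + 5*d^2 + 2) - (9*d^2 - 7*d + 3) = -9*d^3 - 4*d^2 + 7*d - 1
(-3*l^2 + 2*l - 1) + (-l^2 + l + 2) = -4*l^2 + 3*l + 1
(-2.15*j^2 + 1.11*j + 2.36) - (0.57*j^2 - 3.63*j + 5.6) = -2.72*j^2 + 4.74*j - 3.24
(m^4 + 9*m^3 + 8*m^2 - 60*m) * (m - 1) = m^5 + 8*m^4 - m^3 - 68*m^2 + 60*m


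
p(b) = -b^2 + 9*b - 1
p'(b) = 9 - 2*b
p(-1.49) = -16.63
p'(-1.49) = 11.98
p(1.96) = 12.80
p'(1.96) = 5.08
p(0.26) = 1.27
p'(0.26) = 8.48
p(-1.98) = -22.74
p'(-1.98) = 12.96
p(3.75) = 18.69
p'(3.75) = 1.50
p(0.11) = -0.02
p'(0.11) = 8.78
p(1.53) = 10.43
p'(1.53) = 5.94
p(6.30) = 16.01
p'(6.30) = -3.60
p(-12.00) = -253.00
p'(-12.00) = 33.00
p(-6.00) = -91.00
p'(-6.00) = 21.00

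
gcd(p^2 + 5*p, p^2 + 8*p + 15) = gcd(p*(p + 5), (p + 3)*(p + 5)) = p + 5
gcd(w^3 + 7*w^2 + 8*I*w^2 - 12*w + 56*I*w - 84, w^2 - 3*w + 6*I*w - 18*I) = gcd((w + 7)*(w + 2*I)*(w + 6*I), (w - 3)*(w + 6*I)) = w + 6*I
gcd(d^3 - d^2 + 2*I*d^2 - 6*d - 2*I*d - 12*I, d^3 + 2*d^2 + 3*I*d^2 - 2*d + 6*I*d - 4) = d^2 + d*(2 + 2*I) + 4*I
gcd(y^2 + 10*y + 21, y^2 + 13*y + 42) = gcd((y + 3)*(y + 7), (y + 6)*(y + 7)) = y + 7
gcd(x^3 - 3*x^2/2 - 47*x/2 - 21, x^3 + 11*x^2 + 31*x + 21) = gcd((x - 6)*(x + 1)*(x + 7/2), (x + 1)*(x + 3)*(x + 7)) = x + 1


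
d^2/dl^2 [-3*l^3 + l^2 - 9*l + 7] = 2 - 18*l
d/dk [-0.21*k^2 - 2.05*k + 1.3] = -0.42*k - 2.05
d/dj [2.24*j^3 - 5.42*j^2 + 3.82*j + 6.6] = 6.72*j^2 - 10.84*j + 3.82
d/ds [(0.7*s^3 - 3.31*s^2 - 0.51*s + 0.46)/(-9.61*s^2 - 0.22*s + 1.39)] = (-6.72699999999999*s^4 - 0.308*s^3 - 1.2539*s^2 - 0.360599999999998*s - 0.6077)/(92.3521*s^4 + 4.2284*s^3 - 26.6674*s^2 - 0.6116*s + 1.9321)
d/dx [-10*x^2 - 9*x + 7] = -20*x - 9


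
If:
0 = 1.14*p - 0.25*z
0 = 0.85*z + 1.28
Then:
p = -0.33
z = -1.51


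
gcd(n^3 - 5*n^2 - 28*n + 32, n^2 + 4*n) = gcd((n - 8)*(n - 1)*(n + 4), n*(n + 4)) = n + 4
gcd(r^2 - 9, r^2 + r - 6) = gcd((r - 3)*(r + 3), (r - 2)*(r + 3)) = r + 3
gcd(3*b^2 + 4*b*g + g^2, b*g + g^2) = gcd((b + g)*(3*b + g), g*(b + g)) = b + g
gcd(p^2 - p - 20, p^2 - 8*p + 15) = p - 5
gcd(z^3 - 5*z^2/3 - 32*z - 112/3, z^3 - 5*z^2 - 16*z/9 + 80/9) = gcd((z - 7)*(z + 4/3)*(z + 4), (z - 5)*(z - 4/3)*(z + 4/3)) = z + 4/3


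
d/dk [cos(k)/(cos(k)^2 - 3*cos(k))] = sin(k)/(cos(k) - 3)^2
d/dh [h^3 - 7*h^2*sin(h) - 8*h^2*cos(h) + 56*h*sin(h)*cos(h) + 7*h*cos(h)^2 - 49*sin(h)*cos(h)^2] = 8*h^2*sin(h) - 7*h^2*cos(h) + 3*h^2 - 14*h*sin(h) - 7*h*sin(2*h) - 16*h*cos(h) + 56*h*cos(2*h) + 28*sin(2*h) - 49*cos(h)/4 + 7*cos(2*h)/2 - 147*cos(3*h)/4 + 7/2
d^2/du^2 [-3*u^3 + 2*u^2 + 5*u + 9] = 4 - 18*u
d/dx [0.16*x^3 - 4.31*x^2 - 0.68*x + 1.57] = 0.48*x^2 - 8.62*x - 0.68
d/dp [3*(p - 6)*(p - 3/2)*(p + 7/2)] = 9*p^2 - 24*p - 207/4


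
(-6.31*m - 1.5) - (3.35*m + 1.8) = -9.66*m - 3.3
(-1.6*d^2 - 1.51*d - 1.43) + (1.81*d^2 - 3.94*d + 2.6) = 0.21*d^2 - 5.45*d + 1.17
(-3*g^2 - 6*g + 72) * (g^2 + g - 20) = -3*g^4 - 9*g^3 + 126*g^2 + 192*g - 1440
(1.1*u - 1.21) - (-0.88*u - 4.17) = 1.98*u + 2.96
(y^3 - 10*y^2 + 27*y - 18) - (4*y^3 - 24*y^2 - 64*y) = -3*y^3 + 14*y^2 + 91*y - 18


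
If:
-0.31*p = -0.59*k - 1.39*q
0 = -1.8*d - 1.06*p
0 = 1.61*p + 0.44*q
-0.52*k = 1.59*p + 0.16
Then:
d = 0.01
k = -0.23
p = -0.03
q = 0.09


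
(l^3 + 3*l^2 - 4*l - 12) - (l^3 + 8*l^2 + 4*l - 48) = -5*l^2 - 8*l + 36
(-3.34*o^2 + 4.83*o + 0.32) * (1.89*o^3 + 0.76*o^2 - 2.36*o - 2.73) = -6.3126*o^5 + 6.5903*o^4 + 12.158*o^3 - 2.0374*o^2 - 13.9411*o - 0.8736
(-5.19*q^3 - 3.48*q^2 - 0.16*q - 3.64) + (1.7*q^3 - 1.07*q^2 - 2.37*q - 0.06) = -3.49*q^3 - 4.55*q^2 - 2.53*q - 3.7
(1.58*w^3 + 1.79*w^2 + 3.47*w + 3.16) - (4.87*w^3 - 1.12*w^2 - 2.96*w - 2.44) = -3.29*w^3 + 2.91*w^2 + 6.43*w + 5.6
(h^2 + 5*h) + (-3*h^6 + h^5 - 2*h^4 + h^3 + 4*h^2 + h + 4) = -3*h^6 + h^5 - 2*h^4 + h^3 + 5*h^2 + 6*h + 4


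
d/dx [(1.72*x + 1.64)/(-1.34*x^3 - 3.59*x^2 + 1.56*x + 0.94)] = (4.6096*x^3 + 12.7676*x^2 + 11.7752*x - 0.9416)/(1.7956*x^6 + 9.6212*x^5 + 8.7073*x^4 - 13.72*x^3 - 4.3156*x^2 + 2.9328*x + 0.8836)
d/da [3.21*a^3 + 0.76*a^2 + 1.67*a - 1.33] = 9.63*a^2 + 1.52*a + 1.67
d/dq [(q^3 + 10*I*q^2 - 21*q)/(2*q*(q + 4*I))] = (q^2 + 8*I*q - 19)/(2*(q^2 + 8*I*q - 16))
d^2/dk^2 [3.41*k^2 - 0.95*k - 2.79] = 6.82000000000000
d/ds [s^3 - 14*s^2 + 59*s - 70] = 3*s^2 - 28*s + 59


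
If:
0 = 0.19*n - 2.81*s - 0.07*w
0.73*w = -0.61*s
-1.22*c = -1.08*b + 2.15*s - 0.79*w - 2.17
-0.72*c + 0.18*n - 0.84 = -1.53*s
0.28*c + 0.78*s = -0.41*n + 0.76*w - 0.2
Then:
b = -3.20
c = -1.09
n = 0.20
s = 0.01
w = -0.01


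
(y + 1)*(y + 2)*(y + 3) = y^3 + 6*y^2 + 11*y + 6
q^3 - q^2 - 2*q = q*(q - 2)*(q + 1)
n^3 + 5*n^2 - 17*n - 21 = (n - 3)*(n + 1)*(n + 7)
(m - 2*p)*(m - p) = m^2 - 3*m*p + 2*p^2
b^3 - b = b*(b - 1)*(b + 1)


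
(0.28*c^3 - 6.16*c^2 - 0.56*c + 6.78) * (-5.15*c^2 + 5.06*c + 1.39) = -1.442*c^5 + 33.1408*c^4 - 27.8964*c^3 - 46.313*c^2 + 33.5284*c + 9.4242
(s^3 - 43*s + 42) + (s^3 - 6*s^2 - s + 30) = 2*s^3 - 6*s^2 - 44*s + 72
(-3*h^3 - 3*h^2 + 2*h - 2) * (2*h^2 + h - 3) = -6*h^5 - 9*h^4 + 10*h^3 + 7*h^2 - 8*h + 6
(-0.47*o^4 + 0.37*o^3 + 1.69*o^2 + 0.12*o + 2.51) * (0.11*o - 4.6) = -0.0517*o^5 + 2.2027*o^4 - 1.5161*o^3 - 7.7608*o^2 - 0.2759*o - 11.546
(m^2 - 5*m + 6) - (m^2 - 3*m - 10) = 16 - 2*m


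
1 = 1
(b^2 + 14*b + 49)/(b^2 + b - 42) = (b + 7)/(b - 6)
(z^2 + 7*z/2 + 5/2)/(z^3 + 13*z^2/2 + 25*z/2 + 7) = (2*z + 5)/(2*z^2 + 11*z + 14)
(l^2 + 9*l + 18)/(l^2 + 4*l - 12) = (l + 3)/(l - 2)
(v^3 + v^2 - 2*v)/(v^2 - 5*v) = (v^2 + v - 2)/(v - 5)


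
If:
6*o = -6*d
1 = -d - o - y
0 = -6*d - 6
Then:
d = -1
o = 1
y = -1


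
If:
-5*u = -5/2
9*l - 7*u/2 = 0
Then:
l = 7/36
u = 1/2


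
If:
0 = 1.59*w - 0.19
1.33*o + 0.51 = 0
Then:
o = -0.38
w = 0.12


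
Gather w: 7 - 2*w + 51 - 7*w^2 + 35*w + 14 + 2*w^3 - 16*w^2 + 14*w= 2*w^3 - 23*w^2 + 47*w + 72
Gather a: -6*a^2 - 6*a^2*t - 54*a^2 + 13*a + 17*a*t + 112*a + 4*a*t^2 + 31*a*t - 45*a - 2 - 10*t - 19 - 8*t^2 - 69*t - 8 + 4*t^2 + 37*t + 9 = a^2*(-6*t - 60) + a*(4*t^2 + 48*t + 80) - 4*t^2 - 42*t - 20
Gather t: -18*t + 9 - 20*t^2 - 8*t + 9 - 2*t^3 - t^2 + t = -2*t^3 - 21*t^2 - 25*t + 18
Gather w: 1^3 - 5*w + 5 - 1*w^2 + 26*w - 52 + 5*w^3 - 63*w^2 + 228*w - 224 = 5*w^3 - 64*w^2 + 249*w - 270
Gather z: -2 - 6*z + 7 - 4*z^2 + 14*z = -4*z^2 + 8*z + 5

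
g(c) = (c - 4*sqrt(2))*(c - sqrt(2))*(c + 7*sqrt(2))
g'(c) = (c - 4*sqrt(2))*(c - sqrt(2)) + (c - 4*sqrt(2))*(c + 7*sqrt(2)) + (c - sqrt(2))*(c + 7*sqrt(2)) = 3*c^2 + 4*sqrt(2)*c - 62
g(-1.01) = 143.67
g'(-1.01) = -64.65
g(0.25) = 63.89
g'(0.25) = -60.40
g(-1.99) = 205.90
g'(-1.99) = -61.38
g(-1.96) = 204.05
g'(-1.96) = -61.56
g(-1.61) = 182.17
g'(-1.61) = -63.33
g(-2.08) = 211.39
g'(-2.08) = -60.79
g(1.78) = -16.56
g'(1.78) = -42.43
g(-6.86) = 314.79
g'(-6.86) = 40.37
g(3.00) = -54.35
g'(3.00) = -18.03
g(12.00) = 1470.49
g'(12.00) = 437.88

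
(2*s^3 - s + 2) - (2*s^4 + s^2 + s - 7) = -2*s^4 + 2*s^3 - s^2 - 2*s + 9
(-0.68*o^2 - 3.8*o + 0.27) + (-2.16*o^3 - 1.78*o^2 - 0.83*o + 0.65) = -2.16*o^3 - 2.46*o^2 - 4.63*o + 0.92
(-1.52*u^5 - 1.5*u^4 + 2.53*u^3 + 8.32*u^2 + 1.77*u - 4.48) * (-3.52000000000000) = 5.3504*u^5 + 5.28*u^4 - 8.9056*u^3 - 29.2864*u^2 - 6.2304*u + 15.7696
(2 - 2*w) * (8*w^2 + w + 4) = -16*w^3 + 14*w^2 - 6*w + 8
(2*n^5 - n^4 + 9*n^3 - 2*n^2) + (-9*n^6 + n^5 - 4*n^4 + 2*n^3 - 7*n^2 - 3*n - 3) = -9*n^6 + 3*n^5 - 5*n^4 + 11*n^3 - 9*n^2 - 3*n - 3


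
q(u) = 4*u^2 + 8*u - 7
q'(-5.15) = -33.20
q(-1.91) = -7.69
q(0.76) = 1.39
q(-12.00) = 473.00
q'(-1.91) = -7.28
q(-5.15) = 57.89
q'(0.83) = 14.64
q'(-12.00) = -88.00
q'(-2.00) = -8.00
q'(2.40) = 27.20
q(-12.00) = 473.00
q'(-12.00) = -88.00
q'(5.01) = 48.08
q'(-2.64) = -13.12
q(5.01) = 133.48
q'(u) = 8*u + 8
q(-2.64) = -0.24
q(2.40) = 35.24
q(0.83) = 2.40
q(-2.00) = -7.00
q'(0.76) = 14.08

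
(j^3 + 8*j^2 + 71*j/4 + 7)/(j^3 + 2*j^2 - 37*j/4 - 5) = (2*j + 7)/(2*j - 5)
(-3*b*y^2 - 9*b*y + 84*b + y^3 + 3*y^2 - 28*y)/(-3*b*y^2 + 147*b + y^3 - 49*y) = (y - 4)/(y - 7)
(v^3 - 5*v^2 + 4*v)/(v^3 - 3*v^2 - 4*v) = (v - 1)/(v + 1)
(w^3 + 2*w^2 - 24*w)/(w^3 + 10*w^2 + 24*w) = (w - 4)/(w + 4)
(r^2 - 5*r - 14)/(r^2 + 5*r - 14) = (r^2 - 5*r - 14)/(r^2 + 5*r - 14)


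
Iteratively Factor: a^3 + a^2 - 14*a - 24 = (a + 2)*(a^2 - a - 12) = (a - 4)*(a + 2)*(a + 3)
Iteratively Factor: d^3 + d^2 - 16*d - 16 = (d - 4)*(d^2 + 5*d + 4) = (d - 4)*(d + 4)*(d + 1)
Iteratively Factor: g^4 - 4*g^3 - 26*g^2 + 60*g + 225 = (g - 5)*(g^3 + g^2 - 21*g - 45) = (g - 5)*(g + 3)*(g^2 - 2*g - 15) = (g - 5)^2*(g + 3)*(g + 3)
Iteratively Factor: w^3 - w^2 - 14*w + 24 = (w - 3)*(w^2 + 2*w - 8) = (w - 3)*(w - 2)*(w + 4)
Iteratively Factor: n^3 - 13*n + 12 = (n - 1)*(n^2 + n - 12) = (n - 1)*(n + 4)*(n - 3)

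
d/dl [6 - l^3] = -3*l^2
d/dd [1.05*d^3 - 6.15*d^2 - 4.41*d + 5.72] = 3.15*d^2 - 12.3*d - 4.41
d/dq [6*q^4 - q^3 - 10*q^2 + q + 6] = 24*q^3 - 3*q^2 - 20*q + 1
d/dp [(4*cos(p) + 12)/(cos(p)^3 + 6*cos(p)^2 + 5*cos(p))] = 2*(75*cos(p) + 15*cos(2*p) + cos(3*p) + 45)*sin(p)/((cos(p) + 1)^2*(cos(p) + 5)^2*cos(p)^2)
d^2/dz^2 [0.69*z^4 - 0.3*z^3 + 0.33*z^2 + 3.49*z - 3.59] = 8.28*z^2 - 1.8*z + 0.66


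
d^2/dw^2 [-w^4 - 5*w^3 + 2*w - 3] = 6*w*(-2*w - 5)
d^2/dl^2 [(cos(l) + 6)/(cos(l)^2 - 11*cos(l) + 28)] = (-9*(1 - cos(2*l))^2*cos(l)/4 - 35*(1 - cos(2*l))^2/4 - 5839*cos(l)/2 - 198*cos(2*l) + 90*cos(3*l) + cos(5*l)/2 + 1569)/((cos(l) - 7)^3*(cos(l) - 4)^3)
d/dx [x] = 1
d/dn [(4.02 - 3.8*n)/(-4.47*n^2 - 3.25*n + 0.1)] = (-16.986*n^2 + 35.9388*n + 12.685)/(19.9809*n^4 + 29.055*n^3 + 9.6685*n^2 - 0.65*n + 0.01)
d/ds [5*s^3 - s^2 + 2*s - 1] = 15*s^2 - 2*s + 2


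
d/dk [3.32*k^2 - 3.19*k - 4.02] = 6.64*k - 3.19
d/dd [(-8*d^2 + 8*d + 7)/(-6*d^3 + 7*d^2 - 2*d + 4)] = 2*(-24*d^4 + 48*d^3 + 43*d^2 - 81*d + 23)/(36*d^6 - 84*d^5 + 73*d^4 - 76*d^3 + 60*d^2 - 16*d + 16)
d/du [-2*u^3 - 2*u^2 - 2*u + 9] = -6*u^2 - 4*u - 2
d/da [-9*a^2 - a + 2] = -18*a - 1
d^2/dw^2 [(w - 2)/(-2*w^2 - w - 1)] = 2*(-(w - 2)*(4*w + 1)^2 + 3*(2*w - 1)*(2*w^2 + w + 1))/(2*w^2 + w + 1)^3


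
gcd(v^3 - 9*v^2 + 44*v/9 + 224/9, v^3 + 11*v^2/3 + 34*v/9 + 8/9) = v + 4/3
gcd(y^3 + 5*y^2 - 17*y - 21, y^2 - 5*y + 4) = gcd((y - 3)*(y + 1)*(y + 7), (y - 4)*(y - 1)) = 1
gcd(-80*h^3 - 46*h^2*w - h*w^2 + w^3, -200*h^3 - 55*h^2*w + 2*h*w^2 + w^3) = -40*h^2 - 3*h*w + w^2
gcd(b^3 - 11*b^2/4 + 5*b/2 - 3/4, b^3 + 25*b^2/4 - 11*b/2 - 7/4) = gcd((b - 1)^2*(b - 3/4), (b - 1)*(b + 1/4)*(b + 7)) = b - 1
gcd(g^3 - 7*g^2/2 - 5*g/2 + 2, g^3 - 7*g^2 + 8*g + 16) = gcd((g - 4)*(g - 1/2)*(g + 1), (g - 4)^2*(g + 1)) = g^2 - 3*g - 4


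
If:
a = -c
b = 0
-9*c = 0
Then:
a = 0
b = 0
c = 0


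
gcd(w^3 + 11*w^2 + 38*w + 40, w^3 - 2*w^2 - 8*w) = w + 2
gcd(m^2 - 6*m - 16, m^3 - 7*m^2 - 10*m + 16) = m^2 - 6*m - 16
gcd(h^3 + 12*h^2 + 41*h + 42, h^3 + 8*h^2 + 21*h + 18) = h^2 + 5*h + 6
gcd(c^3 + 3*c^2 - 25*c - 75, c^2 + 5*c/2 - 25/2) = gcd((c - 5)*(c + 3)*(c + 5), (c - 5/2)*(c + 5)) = c + 5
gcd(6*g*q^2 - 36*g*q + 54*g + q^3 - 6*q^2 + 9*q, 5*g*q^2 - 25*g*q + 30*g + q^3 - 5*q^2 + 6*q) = q - 3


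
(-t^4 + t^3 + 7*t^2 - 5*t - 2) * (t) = -t^5 + t^4 + 7*t^3 - 5*t^2 - 2*t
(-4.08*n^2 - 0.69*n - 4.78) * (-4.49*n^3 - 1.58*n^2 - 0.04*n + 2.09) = 18.3192*n^5 + 9.5445*n^4 + 22.7156*n^3 - 0.947199999999999*n^2 - 1.2509*n - 9.9902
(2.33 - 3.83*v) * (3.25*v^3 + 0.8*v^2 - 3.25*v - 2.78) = -12.4475*v^4 + 4.5085*v^3 + 14.3115*v^2 + 3.0749*v - 6.4774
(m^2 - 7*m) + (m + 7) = m^2 - 6*m + 7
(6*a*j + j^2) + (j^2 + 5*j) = 6*a*j + 2*j^2 + 5*j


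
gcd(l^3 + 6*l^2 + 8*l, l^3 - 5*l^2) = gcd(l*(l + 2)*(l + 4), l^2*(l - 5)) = l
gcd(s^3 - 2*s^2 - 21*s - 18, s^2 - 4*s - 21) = s + 3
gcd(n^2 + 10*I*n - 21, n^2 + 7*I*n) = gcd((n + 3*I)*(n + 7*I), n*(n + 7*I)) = n + 7*I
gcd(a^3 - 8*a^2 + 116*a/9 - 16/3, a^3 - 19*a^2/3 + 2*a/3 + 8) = a^2 - 22*a/3 + 8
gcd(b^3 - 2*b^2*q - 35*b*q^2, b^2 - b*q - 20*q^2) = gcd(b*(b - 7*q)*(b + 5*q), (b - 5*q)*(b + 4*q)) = 1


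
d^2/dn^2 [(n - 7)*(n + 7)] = 2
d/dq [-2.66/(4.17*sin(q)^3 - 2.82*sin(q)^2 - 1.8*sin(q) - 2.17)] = (33.2766*sin(q)^2 - 15.0024*sin(q) - 4.788)*cos(q)/(-4.17*sin(q)^3 + 2.82*sin(q)^2 + 1.8*sin(q) + 2.17)^2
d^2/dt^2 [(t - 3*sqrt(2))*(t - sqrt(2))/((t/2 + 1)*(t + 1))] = 4*(-4*sqrt(2)*t^3 - 3*t^3 + 12*t^2 + 24*sqrt(2)*t + 54*t + 24*sqrt(2) + 46)/(t^6 + 9*t^5 + 33*t^4 + 63*t^3 + 66*t^2 + 36*t + 8)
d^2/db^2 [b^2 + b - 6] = 2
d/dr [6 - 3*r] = -3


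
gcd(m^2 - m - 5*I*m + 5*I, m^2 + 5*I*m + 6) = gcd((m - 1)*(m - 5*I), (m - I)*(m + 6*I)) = 1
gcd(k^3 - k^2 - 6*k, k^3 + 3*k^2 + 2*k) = k^2 + 2*k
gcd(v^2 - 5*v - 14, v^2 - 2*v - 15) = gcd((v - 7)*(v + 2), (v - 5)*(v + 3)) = 1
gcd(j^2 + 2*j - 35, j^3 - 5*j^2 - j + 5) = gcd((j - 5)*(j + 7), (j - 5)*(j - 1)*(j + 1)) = j - 5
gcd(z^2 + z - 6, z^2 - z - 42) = 1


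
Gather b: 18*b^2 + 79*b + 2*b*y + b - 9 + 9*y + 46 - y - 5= 18*b^2 + b*(2*y + 80) + 8*y + 32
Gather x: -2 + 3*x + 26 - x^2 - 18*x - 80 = -x^2 - 15*x - 56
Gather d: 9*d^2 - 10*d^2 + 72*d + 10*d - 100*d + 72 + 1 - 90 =-d^2 - 18*d - 17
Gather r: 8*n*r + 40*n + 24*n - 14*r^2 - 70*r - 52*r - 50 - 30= 64*n - 14*r^2 + r*(8*n - 122) - 80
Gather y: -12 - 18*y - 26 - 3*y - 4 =-21*y - 42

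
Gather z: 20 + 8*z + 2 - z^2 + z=-z^2 + 9*z + 22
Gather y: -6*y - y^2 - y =-y^2 - 7*y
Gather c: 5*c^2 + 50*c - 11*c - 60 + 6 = 5*c^2 + 39*c - 54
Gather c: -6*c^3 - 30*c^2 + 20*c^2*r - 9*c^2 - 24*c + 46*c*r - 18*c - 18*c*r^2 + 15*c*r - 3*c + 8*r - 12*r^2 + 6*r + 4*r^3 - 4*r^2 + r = -6*c^3 + c^2*(20*r - 39) + c*(-18*r^2 + 61*r - 45) + 4*r^3 - 16*r^2 + 15*r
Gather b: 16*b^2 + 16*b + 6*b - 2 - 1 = 16*b^2 + 22*b - 3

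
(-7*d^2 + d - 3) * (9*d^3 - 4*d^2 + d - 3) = -63*d^5 + 37*d^4 - 38*d^3 + 34*d^2 - 6*d + 9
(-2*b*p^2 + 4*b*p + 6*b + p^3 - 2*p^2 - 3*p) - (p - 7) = -2*b*p^2 + 4*b*p + 6*b + p^3 - 2*p^2 - 4*p + 7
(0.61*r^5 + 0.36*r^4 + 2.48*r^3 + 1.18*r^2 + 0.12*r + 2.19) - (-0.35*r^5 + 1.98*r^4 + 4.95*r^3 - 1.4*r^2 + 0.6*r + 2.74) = 0.96*r^5 - 1.62*r^4 - 2.47*r^3 + 2.58*r^2 - 0.48*r - 0.55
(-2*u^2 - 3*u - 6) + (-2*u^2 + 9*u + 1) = -4*u^2 + 6*u - 5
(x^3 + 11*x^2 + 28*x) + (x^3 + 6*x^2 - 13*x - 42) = 2*x^3 + 17*x^2 + 15*x - 42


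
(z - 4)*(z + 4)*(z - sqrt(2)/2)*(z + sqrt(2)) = z^4 + sqrt(2)*z^3/2 - 17*z^2 - 8*sqrt(2)*z + 16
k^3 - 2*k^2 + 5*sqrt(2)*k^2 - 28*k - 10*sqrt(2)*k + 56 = (k - 2)*(k - 2*sqrt(2))*(k + 7*sqrt(2))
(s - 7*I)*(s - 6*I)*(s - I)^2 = s^4 - 15*I*s^3 - 69*s^2 + 97*I*s + 42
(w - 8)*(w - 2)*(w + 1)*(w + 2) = w^4 - 7*w^3 - 12*w^2 + 28*w + 32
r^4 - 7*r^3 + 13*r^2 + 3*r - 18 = (r - 3)^2*(r - 2)*(r + 1)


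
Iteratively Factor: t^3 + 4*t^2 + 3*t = (t)*(t^2 + 4*t + 3) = t*(t + 3)*(t + 1)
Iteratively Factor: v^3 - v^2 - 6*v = (v - 3)*(v^2 + 2*v) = (v - 3)*(v + 2)*(v)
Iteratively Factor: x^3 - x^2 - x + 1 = (x - 1)*(x^2 - 1) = (x - 1)*(x + 1)*(x - 1)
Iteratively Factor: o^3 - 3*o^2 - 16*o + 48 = (o + 4)*(o^2 - 7*o + 12) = (o - 4)*(o + 4)*(o - 3)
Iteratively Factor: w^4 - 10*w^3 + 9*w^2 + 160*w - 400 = (w - 5)*(w^3 - 5*w^2 - 16*w + 80) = (w - 5)*(w - 4)*(w^2 - w - 20) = (w - 5)^2*(w - 4)*(w + 4)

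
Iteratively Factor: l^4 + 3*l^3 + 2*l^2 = (l + 2)*(l^3 + l^2) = l*(l + 2)*(l^2 + l) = l*(l + 1)*(l + 2)*(l)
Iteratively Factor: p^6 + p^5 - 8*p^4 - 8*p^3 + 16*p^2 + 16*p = (p + 2)*(p^5 - p^4 - 6*p^3 + 4*p^2 + 8*p) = (p - 2)*(p + 2)*(p^4 + p^3 - 4*p^2 - 4*p) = (p - 2)^2*(p + 2)*(p^3 + 3*p^2 + 2*p) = (p - 2)^2*(p + 1)*(p + 2)*(p^2 + 2*p) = (p - 2)^2*(p + 1)*(p + 2)^2*(p)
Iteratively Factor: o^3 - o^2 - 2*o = (o + 1)*(o^2 - 2*o) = o*(o + 1)*(o - 2)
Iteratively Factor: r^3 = (r)*(r^2) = r^2*(r)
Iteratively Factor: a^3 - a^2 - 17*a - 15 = (a - 5)*(a^2 + 4*a + 3) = (a - 5)*(a + 3)*(a + 1)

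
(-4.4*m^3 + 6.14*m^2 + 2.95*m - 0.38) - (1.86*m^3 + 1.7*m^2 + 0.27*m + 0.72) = -6.26*m^3 + 4.44*m^2 + 2.68*m - 1.1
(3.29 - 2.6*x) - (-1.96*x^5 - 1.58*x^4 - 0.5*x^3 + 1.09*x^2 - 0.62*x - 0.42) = 1.96*x^5 + 1.58*x^4 + 0.5*x^3 - 1.09*x^2 - 1.98*x + 3.71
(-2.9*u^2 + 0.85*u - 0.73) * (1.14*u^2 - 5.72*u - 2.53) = -3.306*u^4 + 17.557*u^3 + 1.6428*u^2 + 2.0251*u + 1.8469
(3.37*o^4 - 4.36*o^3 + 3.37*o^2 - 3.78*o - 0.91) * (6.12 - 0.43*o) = -1.4491*o^5 + 22.4992*o^4 - 28.1323*o^3 + 22.2498*o^2 - 22.7423*o - 5.5692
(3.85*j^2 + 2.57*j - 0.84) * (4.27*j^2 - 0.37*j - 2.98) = 16.4395*j^4 + 9.5494*j^3 - 16.0107*j^2 - 7.3478*j + 2.5032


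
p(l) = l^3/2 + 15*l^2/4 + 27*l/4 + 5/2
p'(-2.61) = -2.61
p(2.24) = 42.06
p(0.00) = 2.50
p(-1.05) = -1.03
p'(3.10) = 44.42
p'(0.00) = 6.75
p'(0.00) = 6.75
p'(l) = 3*l^2/2 + 15*l/2 + 27/4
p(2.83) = 62.97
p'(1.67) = 23.46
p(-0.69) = -0.54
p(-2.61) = 1.54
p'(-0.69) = 2.29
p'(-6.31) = 19.15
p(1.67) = 26.56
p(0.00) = 2.50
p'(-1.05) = 0.53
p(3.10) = 74.36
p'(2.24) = 31.08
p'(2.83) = 39.99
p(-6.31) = -16.40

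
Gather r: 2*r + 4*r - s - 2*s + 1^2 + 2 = 6*r - 3*s + 3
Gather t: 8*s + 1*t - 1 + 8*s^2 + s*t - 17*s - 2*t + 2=8*s^2 - 9*s + t*(s - 1) + 1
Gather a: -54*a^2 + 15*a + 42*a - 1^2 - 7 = -54*a^2 + 57*a - 8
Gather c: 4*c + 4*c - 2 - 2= 8*c - 4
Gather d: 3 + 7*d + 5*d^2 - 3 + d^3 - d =d^3 + 5*d^2 + 6*d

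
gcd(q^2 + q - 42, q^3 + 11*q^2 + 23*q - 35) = q + 7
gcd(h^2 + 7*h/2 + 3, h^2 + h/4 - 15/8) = h + 3/2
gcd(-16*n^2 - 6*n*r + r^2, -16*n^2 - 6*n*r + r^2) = -16*n^2 - 6*n*r + r^2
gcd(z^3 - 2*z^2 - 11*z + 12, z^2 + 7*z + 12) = z + 3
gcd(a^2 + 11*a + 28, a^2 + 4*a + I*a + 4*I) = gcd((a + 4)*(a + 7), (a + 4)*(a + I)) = a + 4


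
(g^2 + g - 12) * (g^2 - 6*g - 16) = g^4 - 5*g^3 - 34*g^2 + 56*g + 192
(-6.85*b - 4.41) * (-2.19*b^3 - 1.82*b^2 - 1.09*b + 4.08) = 15.0015*b^4 + 22.1249*b^3 + 15.4927*b^2 - 23.1411*b - 17.9928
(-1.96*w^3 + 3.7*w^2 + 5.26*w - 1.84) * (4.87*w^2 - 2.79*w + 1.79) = -9.5452*w^5 + 23.4874*w^4 + 11.7848*w^3 - 17.0132*w^2 + 14.549*w - 3.2936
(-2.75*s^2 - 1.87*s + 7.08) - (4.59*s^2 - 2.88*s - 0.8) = -7.34*s^2 + 1.01*s + 7.88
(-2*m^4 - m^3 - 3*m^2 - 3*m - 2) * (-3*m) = 6*m^5 + 3*m^4 + 9*m^3 + 9*m^2 + 6*m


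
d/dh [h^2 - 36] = 2*h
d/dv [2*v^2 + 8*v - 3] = 4*v + 8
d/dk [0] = 0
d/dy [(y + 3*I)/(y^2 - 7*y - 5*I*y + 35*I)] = (-y^2 - 6*I*y - 15 + 56*I)/(y^4 + y^3*(-14 - 10*I) + y^2*(24 + 140*I) + y*(350 - 490*I) - 1225)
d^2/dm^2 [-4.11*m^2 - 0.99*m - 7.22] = -8.22000000000000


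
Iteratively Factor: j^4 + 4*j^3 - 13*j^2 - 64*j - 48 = (j - 4)*(j^3 + 8*j^2 + 19*j + 12) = (j - 4)*(j + 4)*(j^2 + 4*j + 3) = (j - 4)*(j + 3)*(j + 4)*(j + 1)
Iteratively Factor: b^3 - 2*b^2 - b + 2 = (b - 1)*(b^2 - b - 2) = (b - 1)*(b + 1)*(b - 2)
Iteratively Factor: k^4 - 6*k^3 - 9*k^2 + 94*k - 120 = (k - 3)*(k^3 - 3*k^2 - 18*k + 40) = (k - 3)*(k + 4)*(k^2 - 7*k + 10) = (k - 5)*(k - 3)*(k + 4)*(k - 2)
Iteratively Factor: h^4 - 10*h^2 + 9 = (h + 1)*(h^3 - h^2 - 9*h + 9) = (h - 3)*(h + 1)*(h^2 + 2*h - 3) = (h - 3)*(h + 1)*(h + 3)*(h - 1)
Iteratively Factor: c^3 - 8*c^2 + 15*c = (c)*(c^2 - 8*c + 15) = c*(c - 5)*(c - 3)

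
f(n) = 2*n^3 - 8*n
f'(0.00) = -8.00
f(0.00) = 0.00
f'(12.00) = 856.00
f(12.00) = 3360.00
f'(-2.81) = 39.38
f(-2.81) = -21.90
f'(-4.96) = 139.61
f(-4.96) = -204.37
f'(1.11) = -0.61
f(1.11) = -6.14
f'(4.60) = 118.96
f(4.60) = 157.87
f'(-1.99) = 15.76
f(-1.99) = 0.16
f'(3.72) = 75.03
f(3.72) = 73.20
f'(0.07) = -7.97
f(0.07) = -0.56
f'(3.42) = 62.18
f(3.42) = 52.64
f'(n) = 6*n^2 - 8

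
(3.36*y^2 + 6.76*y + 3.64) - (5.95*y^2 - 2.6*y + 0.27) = -2.59*y^2 + 9.36*y + 3.37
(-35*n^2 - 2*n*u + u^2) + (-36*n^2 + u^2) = -71*n^2 - 2*n*u + 2*u^2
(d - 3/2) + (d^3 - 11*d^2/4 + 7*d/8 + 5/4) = d^3 - 11*d^2/4 + 15*d/8 - 1/4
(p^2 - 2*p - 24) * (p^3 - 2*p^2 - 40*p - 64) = p^5 - 4*p^4 - 60*p^3 + 64*p^2 + 1088*p + 1536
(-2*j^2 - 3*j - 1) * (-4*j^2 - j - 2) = 8*j^4 + 14*j^3 + 11*j^2 + 7*j + 2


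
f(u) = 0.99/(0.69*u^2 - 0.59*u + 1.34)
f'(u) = 0.99*(0.59 - 1.38*u)/(0.69*u^2 - 0.59*u + 1.34)^2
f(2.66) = 0.21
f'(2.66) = -0.14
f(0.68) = 0.79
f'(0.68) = -0.22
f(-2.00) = 0.19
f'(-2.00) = 0.12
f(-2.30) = 0.16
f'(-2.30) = 0.09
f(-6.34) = 0.03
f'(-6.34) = 0.01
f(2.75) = 0.20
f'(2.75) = -0.13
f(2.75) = 0.20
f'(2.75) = -0.13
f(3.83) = 0.11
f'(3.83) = -0.05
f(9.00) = 0.02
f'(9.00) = -0.00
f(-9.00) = 0.02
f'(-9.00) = 0.00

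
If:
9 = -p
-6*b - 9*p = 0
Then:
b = 27/2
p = -9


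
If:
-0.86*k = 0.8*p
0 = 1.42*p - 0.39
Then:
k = -0.26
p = 0.27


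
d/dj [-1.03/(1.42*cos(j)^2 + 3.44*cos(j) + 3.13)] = -(2.9252*cos(j) + 3.5432)*sin(j)/(1.42*cos(j)^2 + 3.44*cos(j) + 3.13)^2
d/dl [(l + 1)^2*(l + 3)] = (l + 1)*(3*l + 7)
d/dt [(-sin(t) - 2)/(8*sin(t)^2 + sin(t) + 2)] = 8*(sin(t) + 4)*sin(t)*cos(t)/(8*sin(t)^2 + sin(t) + 2)^2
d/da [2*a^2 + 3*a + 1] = 4*a + 3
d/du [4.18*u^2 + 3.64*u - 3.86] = 8.36*u + 3.64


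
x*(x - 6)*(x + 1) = x^3 - 5*x^2 - 6*x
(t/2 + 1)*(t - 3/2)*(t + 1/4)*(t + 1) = t^4/2 + 7*t^3/8 - 17*t^2/16 - 29*t/16 - 3/8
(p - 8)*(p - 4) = p^2 - 12*p + 32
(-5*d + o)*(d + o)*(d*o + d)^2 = -5*d^4*o^2 - 10*d^4*o - 5*d^4 - 4*d^3*o^3 - 8*d^3*o^2 - 4*d^3*o + d^2*o^4 + 2*d^2*o^3 + d^2*o^2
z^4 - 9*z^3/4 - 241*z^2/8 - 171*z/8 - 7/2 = (z - 7)*(z + 1/4)*(z + 1/2)*(z + 4)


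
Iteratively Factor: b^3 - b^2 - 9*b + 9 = (b - 3)*(b^2 + 2*b - 3) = (b - 3)*(b + 3)*(b - 1)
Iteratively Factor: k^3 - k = (k - 1)*(k^2 + k) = (k - 1)*(k + 1)*(k)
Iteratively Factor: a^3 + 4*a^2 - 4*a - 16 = (a + 2)*(a^2 + 2*a - 8) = (a - 2)*(a + 2)*(a + 4)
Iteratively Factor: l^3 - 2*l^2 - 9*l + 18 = (l + 3)*(l^2 - 5*l + 6) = (l - 3)*(l + 3)*(l - 2)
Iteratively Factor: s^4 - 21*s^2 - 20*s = (s)*(s^3 - 21*s - 20) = s*(s + 1)*(s^2 - s - 20) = s*(s - 5)*(s + 1)*(s + 4)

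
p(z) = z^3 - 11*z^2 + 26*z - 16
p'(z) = 3*z^2 - 22*z + 26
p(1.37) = 1.55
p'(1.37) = 1.49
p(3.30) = -14.05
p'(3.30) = -13.93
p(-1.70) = -96.90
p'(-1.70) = 72.07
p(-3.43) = -274.95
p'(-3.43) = 136.75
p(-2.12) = -130.09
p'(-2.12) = 86.12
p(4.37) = -28.99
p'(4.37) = -12.85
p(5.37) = -38.73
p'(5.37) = -5.63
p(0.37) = -7.84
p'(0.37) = 18.27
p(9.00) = 56.00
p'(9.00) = 71.00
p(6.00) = -40.00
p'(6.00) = 2.00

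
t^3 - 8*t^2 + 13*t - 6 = (t - 6)*(t - 1)^2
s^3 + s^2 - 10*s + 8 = (s - 2)*(s - 1)*(s + 4)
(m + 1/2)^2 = m^2 + m + 1/4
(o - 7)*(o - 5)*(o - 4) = o^3 - 16*o^2 + 83*o - 140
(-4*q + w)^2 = 16*q^2 - 8*q*w + w^2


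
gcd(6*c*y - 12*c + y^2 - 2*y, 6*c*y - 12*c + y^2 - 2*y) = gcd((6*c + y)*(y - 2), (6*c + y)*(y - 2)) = 6*c*y - 12*c + y^2 - 2*y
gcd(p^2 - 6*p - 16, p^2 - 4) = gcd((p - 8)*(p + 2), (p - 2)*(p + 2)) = p + 2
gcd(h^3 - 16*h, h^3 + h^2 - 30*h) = h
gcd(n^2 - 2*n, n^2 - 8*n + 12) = n - 2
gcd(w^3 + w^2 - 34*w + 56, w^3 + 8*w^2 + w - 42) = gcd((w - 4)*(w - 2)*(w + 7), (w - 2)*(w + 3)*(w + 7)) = w^2 + 5*w - 14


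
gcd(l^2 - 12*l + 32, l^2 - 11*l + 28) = l - 4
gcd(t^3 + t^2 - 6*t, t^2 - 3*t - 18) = t + 3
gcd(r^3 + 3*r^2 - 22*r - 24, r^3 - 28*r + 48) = r^2 + 2*r - 24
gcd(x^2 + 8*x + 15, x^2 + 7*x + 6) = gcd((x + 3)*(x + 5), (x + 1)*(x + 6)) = 1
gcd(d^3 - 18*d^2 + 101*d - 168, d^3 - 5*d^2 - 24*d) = d - 8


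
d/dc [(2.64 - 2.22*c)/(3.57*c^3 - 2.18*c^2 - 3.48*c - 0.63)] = (15.8508*c^3 - 33.114*c^2 + 11.5104*c + 10.5858)/(12.7449*c^6 - 15.5652*c^5 - 20.0948*c^4 + 10.6746*c^3 + 14.8572*c^2 + 4.3848*c + 0.3969)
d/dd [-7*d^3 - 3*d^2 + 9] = 3*d*(-7*d - 2)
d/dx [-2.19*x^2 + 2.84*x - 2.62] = 2.84 - 4.38*x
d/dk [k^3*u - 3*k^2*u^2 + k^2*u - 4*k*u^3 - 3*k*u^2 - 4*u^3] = u*(3*k^2 - 6*k*u + 2*k - 4*u^2 - 3*u)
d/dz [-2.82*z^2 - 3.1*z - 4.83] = -5.64*z - 3.1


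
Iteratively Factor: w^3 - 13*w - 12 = (w + 1)*(w^2 - w - 12) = (w + 1)*(w + 3)*(w - 4)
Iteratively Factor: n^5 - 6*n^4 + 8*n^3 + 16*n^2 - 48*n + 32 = (n - 2)*(n^4 - 4*n^3 + 16*n - 16) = (n - 2)^2*(n^3 - 2*n^2 - 4*n + 8) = (n - 2)^3*(n^2 - 4) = (n - 2)^4*(n + 2)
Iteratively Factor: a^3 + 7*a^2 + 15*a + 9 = (a + 3)*(a^2 + 4*a + 3) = (a + 1)*(a + 3)*(a + 3)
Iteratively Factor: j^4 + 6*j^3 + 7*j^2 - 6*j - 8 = (j + 1)*(j^3 + 5*j^2 + 2*j - 8) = (j - 1)*(j + 1)*(j^2 + 6*j + 8) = (j - 1)*(j + 1)*(j + 4)*(j + 2)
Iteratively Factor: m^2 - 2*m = (m)*(m - 2)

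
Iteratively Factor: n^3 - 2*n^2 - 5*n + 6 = (n + 2)*(n^2 - 4*n + 3) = (n - 1)*(n + 2)*(n - 3)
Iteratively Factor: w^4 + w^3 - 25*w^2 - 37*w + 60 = (w + 3)*(w^3 - 2*w^2 - 19*w + 20) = (w - 5)*(w + 3)*(w^2 + 3*w - 4) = (w - 5)*(w + 3)*(w + 4)*(w - 1)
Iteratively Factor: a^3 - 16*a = (a)*(a^2 - 16) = a*(a + 4)*(a - 4)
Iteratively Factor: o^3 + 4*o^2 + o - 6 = (o - 1)*(o^2 + 5*o + 6) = (o - 1)*(o + 3)*(o + 2)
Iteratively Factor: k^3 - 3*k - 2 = (k + 1)*(k^2 - k - 2) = (k + 1)^2*(k - 2)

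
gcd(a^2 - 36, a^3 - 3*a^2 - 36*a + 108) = a^2 - 36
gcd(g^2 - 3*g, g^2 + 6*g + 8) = 1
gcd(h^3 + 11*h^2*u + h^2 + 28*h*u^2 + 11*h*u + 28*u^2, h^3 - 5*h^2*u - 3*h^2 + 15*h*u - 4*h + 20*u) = h + 1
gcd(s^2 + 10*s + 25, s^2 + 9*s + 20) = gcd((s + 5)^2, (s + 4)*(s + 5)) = s + 5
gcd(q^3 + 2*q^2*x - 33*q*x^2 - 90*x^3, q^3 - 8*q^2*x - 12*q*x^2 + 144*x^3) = -q + 6*x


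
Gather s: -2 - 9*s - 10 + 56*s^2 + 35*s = 56*s^2 + 26*s - 12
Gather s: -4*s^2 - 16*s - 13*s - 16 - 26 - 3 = -4*s^2 - 29*s - 45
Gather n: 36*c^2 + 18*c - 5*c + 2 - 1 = 36*c^2 + 13*c + 1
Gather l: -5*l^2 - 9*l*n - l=-5*l^2 + l*(-9*n - 1)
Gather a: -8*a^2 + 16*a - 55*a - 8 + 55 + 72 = -8*a^2 - 39*a + 119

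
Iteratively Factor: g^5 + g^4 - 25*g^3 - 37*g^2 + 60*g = (g + 4)*(g^4 - 3*g^3 - 13*g^2 + 15*g) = (g - 1)*(g + 4)*(g^3 - 2*g^2 - 15*g) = (g - 5)*(g - 1)*(g + 4)*(g^2 + 3*g) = g*(g - 5)*(g - 1)*(g + 4)*(g + 3)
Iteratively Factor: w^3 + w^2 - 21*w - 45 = (w - 5)*(w^2 + 6*w + 9) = (w - 5)*(w + 3)*(w + 3)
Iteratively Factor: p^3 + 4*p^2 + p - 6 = (p + 3)*(p^2 + p - 2) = (p + 2)*(p + 3)*(p - 1)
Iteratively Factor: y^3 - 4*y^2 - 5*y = (y)*(y^2 - 4*y - 5) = y*(y + 1)*(y - 5)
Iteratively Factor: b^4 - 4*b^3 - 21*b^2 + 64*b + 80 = (b - 4)*(b^3 - 21*b - 20) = (b - 4)*(b + 1)*(b^2 - b - 20) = (b - 4)*(b + 1)*(b + 4)*(b - 5)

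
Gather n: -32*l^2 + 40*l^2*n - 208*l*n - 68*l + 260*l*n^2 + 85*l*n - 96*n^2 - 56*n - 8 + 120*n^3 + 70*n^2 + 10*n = -32*l^2 - 68*l + 120*n^3 + n^2*(260*l - 26) + n*(40*l^2 - 123*l - 46) - 8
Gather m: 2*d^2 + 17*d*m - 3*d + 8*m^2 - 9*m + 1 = 2*d^2 - 3*d + 8*m^2 + m*(17*d - 9) + 1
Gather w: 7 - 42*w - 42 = -42*w - 35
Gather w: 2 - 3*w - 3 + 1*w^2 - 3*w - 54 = w^2 - 6*w - 55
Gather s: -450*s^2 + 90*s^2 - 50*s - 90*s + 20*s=-360*s^2 - 120*s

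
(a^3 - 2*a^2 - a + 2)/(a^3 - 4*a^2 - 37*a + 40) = (a^2 - a - 2)/(a^2 - 3*a - 40)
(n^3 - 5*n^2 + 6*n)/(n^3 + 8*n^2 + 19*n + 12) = n*(n^2 - 5*n + 6)/(n^3 + 8*n^2 + 19*n + 12)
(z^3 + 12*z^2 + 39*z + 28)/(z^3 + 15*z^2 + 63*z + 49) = (z + 4)/(z + 7)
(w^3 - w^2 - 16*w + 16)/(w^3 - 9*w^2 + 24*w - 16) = (w + 4)/(w - 4)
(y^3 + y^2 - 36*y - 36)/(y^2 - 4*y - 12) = (y^2 + 7*y + 6)/(y + 2)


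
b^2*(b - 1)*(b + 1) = b^4 - b^2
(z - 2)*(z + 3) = z^2 + z - 6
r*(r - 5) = r^2 - 5*r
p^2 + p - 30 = (p - 5)*(p + 6)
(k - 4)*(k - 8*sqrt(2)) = k^2 - 8*sqrt(2)*k - 4*k + 32*sqrt(2)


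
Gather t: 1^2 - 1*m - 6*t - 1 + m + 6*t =0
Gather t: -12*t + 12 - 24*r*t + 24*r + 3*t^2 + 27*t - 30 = 24*r + 3*t^2 + t*(15 - 24*r) - 18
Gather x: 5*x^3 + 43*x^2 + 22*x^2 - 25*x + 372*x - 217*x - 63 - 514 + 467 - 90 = 5*x^3 + 65*x^2 + 130*x - 200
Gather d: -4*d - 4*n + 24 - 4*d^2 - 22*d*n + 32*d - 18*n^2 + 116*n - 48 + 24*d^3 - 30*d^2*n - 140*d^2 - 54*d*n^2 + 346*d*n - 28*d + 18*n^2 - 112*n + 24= 24*d^3 + d^2*(-30*n - 144) + d*(-54*n^2 + 324*n)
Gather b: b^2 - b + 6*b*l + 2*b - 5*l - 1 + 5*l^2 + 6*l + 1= b^2 + b*(6*l + 1) + 5*l^2 + l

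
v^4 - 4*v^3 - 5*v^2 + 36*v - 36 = (v - 3)*(v - 2)^2*(v + 3)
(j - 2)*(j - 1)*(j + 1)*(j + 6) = j^4 + 4*j^3 - 13*j^2 - 4*j + 12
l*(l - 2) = l^2 - 2*l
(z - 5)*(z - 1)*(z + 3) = z^3 - 3*z^2 - 13*z + 15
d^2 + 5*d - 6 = (d - 1)*(d + 6)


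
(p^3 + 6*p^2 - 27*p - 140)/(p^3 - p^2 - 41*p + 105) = (p + 4)/(p - 3)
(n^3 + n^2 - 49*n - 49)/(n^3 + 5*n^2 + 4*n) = (n^2 - 49)/(n*(n + 4))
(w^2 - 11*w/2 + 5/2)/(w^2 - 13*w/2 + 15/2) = (2*w - 1)/(2*w - 3)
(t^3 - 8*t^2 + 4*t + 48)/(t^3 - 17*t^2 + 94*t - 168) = (t + 2)/(t - 7)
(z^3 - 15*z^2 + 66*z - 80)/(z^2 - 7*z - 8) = (z^2 - 7*z + 10)/(z + 1)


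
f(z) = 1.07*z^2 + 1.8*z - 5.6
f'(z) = 2.14*z + 1.8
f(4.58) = 25.09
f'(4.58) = 11.60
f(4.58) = 25.09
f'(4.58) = 11.60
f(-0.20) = -5.92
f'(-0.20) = 1.37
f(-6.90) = 32.92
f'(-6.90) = -12.97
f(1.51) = -0.44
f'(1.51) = 5.03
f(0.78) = -3.55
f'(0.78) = 3.47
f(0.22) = -5.15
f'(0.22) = 2.27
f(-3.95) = 3.98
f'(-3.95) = -6.65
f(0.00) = -5.60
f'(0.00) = 1.80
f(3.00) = 9.43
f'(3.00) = 8.22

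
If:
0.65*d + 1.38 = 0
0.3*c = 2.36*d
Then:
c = -16.70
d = -2.12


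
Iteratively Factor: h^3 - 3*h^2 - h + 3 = (h + 1)*(h^2 - 4*h + 3) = (h - 1)*(h + 1)*(h - 3)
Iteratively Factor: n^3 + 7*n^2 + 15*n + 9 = (n + 3)*(n^2 + 4*n + 3) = (n + 3)^2*(n + 1)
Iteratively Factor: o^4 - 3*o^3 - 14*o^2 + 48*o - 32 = (o - 2)*(o^3 - o^2 - 16*o + 16) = (o - 2)*(o - 1)*(o^2 - 16) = (o - 4)*(o - 2)*(o - 1)*(o + 4)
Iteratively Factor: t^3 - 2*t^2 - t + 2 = (t + 1)*(t^2 - 3*t + 2) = (t - 1)*(t + 1)*(t - 2)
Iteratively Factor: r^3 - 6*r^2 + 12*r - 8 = (r - 2)*(r^2 - 4*r + 4) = (r - 2)^2*(r - 2)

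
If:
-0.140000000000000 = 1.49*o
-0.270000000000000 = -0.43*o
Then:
No Solution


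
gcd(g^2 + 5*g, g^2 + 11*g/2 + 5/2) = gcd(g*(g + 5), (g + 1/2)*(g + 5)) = g + 5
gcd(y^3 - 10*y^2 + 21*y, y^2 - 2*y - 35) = y - 7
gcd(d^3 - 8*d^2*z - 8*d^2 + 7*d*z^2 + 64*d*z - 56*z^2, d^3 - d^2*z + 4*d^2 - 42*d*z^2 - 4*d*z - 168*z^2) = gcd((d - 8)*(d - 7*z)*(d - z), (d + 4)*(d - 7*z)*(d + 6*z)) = -d + 7*z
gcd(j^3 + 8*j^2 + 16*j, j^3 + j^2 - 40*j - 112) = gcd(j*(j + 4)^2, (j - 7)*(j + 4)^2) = j^2 + 8*j + 16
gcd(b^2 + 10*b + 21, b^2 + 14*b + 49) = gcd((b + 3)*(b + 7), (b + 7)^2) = b + 7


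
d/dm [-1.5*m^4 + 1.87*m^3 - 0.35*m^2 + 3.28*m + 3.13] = -6.0*m^3 + 5.61*m^2 - 0.7*m + 3.28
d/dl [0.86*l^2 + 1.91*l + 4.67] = 1.72*l + 1.91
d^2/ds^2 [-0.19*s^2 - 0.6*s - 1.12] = -0.380000000000000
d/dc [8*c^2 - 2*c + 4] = 16*c - 2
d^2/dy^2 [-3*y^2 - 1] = -6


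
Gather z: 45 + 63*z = 63*z + 45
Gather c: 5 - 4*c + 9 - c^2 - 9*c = -c^2 - 13*c + 14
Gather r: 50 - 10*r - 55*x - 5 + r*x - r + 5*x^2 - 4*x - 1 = r*(x - 11) + 5*x^2 - 59*x + 44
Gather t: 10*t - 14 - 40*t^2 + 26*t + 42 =-40*t^2 + 36*t + 28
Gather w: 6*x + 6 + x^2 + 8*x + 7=x^2 + 14*x + 13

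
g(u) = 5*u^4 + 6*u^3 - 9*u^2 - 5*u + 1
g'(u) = 20*u^3 + 18*u^2 - 18*u - 5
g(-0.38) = 1.38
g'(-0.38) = 3.34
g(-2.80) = 120.06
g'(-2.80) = -252.52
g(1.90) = 65.32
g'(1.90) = 162.96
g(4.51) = 2414.39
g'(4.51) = 2114.62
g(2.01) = 84.92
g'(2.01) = 193.95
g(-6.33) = 6177.80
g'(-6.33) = -4242.54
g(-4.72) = 1674.81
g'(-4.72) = -1622.11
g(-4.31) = 1100.34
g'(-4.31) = -1194.31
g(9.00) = 36406.00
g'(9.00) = 15871.00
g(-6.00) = 4891.00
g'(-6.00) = -3569.00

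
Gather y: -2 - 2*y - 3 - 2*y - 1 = -4*y - 6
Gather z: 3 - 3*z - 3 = -3*z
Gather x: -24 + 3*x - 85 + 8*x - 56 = 11*x - 165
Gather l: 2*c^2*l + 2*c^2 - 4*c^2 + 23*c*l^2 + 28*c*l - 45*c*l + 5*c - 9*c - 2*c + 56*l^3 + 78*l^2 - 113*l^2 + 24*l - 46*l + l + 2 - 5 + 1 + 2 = -2*c^2 - 6*c + 56*l^3 + l^2*(23*c - 35) + l*(2*c^2 - 17*c - 21)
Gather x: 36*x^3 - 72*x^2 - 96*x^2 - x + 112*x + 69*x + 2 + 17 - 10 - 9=36*x^3 - 168*x^2 + 180*x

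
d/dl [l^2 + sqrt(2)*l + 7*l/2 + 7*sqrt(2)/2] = 2*l + sqrt(2) + 7/2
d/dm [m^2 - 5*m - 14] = 2*m - 5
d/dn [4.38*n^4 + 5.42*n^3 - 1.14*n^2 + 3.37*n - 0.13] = 17.52*n^3 + 16.26*n^2 - 2.28*n + 3.37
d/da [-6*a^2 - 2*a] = -12*a - 2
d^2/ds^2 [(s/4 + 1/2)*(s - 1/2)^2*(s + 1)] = 3*s^2 + 3*s - 3/8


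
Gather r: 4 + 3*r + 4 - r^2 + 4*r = -r^2 + 7*r + 8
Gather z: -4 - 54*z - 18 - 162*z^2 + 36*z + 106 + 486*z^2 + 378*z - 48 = 324*z^2 + 360*z + 36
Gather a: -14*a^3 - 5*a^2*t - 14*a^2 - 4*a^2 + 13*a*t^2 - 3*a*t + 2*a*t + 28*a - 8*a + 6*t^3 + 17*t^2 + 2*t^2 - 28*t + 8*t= -14*a^3 + a^2*(-5*t - 18) + a*(13*t^2 - t + 20) + 6*t^3 + 19*t^2 - 20*t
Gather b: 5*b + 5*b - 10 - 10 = 10*b - 20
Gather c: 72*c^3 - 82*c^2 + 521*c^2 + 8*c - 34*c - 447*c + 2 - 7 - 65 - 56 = 72*c^3 + 439*c^2 - 473*c - 126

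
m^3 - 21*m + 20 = (m - 4)*(m - 1)*(m + 5)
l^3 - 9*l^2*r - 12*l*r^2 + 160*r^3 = (l - 8*r)*(l - 5*r)*(l + 4*r)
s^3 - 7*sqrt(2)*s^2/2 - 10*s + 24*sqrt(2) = (s - 4*sqrt(2))*(s - 3*sqrt(2)/2)*(s + 2*sqrt(2))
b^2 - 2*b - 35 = (b - 7)*(b + 5)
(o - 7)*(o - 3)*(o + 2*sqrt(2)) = o^3 - 10*o^2 + 2*sqrt(2)*o^2 - 20*sqrt(2)*o + 21*o + 42*sqrt(2)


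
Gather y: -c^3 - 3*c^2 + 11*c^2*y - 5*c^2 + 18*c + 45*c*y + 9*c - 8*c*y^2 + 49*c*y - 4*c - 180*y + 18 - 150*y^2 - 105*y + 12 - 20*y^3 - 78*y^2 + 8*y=-c^3 - 8*c^2 + 23*c - 20*y^3 + y^2*(-8*c - 228) + y*(11*c^2 + 94*c - 277) + 30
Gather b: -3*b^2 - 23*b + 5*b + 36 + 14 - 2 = -3*b^2 - 18*b + 48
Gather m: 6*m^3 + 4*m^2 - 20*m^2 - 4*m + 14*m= 6*m^3 - 16*m^2 + 10*m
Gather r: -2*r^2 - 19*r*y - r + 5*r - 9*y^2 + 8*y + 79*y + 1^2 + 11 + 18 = -2*r^2 + r*(4 - 19*y) - 9*y^2 + 87*y + 30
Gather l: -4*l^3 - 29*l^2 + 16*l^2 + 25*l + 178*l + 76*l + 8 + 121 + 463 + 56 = -4*l^3 - 13*l^2 + 279*l + 648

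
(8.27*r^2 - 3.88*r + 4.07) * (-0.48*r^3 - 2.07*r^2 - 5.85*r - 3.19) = -3.9696*r^5 - 15.2565*r^4 - 42.3015*r^3 - 12.1082*r^2 - 11.4323*r - 12.9833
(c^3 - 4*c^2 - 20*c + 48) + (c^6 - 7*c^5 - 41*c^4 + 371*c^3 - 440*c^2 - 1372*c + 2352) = c^6 - 7*c^5 - 41*c^4 + 372*c^3 - 444*c^2 - 1392*c + 2400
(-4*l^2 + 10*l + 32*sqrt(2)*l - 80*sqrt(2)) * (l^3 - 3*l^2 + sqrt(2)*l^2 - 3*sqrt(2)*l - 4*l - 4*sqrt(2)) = -4*l^5 + 22*l^4 + 28*sqrt(2)*l^4 - 154*sqrt(2)*l^3 + 50*l^3 - 392*l^2 + 98*sqrt(2)*l^2 + 224*l + 280*sqrt(2)*l + 640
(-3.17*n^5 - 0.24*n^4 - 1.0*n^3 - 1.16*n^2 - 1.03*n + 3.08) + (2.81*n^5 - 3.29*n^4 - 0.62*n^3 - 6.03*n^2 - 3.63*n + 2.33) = -0.36*n^5 - 3.53*n^4 - 1.62*n^3 - 7.19*n^2 - 4.66*n + 5.41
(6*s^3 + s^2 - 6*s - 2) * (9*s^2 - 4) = 54*s^5 + 9*s^4 - 78*s^3 - 22*s^2 + 24*s + 8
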